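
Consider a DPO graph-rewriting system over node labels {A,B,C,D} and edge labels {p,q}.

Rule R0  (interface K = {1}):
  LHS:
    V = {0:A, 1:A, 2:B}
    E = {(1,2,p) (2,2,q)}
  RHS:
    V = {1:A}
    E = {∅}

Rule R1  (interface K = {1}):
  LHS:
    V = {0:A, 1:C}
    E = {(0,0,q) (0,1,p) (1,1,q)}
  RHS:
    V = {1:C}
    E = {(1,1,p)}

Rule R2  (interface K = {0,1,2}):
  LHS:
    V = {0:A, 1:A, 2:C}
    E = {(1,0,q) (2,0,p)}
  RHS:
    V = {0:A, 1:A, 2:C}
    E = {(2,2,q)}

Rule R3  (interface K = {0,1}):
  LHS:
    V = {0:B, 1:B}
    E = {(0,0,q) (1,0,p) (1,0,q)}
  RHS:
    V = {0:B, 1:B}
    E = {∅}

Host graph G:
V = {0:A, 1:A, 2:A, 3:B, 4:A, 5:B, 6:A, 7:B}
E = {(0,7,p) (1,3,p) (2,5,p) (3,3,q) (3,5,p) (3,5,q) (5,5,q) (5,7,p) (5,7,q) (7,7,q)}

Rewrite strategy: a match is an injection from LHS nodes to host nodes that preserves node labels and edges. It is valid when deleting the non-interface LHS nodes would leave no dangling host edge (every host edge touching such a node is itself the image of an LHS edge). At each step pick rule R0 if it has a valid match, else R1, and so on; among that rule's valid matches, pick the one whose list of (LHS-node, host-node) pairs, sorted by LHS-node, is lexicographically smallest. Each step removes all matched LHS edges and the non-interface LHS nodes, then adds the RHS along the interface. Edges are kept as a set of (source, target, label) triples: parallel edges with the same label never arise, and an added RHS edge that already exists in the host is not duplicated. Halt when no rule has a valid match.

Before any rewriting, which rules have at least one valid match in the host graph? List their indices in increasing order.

R0: no valid match — 12 raw matches, all fail dangling condition
R1: no valid match — LHS pattern not found
R2: no valid match — LHS pattern not found
R3: 2 valid matches — {0↦5, 1↦3}, {0↦7, 1↦5}

Answer: [R3]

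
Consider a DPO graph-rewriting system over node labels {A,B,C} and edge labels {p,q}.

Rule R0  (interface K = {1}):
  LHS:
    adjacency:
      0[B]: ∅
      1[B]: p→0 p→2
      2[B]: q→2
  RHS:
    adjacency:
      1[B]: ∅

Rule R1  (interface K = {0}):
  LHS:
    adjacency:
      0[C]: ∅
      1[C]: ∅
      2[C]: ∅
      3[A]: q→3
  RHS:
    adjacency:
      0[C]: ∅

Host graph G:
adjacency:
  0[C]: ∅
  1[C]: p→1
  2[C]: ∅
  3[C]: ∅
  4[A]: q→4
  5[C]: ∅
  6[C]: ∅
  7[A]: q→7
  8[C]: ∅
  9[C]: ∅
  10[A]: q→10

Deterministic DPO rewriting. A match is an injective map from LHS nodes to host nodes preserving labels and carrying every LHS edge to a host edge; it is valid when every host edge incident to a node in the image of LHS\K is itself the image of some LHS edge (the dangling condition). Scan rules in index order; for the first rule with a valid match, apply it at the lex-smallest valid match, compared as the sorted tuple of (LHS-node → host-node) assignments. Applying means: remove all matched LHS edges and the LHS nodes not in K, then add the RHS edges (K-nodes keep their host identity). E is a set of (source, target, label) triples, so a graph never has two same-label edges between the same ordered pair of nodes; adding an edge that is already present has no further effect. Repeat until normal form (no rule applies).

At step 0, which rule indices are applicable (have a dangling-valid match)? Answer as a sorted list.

Answer: [R1]

Derivation:
R0: no valid match — LHS pattern not found
R1: 756 valid matches — {0↦0, 1↦2, 2↦3, 3↦4}, {0↦0, 1↦2, 2↦3, 3↦7}, {0↦0, 1↦2, 2↦3, 3↦10} (+753 more)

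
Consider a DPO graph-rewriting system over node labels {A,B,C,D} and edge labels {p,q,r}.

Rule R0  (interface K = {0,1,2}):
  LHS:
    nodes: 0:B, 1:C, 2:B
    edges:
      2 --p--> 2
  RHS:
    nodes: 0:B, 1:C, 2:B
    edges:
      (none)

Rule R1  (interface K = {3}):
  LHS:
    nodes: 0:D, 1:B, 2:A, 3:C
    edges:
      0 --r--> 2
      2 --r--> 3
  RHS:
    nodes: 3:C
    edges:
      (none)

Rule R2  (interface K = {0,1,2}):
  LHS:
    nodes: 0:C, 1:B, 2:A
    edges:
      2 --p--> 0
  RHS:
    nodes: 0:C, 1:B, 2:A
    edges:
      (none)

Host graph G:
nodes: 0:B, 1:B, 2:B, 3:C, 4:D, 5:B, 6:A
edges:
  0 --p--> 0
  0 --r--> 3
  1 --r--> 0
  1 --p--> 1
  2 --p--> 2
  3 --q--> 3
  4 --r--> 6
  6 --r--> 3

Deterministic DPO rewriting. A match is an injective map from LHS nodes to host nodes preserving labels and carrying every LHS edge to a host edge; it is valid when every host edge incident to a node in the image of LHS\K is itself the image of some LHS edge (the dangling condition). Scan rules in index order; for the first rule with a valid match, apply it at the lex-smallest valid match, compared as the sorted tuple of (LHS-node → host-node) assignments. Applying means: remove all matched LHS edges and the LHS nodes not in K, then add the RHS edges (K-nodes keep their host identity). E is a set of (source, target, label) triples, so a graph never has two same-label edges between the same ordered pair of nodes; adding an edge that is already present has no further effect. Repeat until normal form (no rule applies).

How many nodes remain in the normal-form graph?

initial: |V|=7 |E|=8  E = 0-p->0 0-r->3 1-r->0 1-p->1 2-p->2 3-q->3 4-r->6 6-r->3
step 1: apply R0 at {0↦0, 1↦3, 2↦1}  → |V|=7 |E|=7  E = 0-p->0 0-r->3 1-r->0 2-p->2 3-q->3 4-r->6 6-r->3
step 2: apply R0 at {0↦0, 1↦3, 2↦2}  → |V|=7 |E|=6  E = 0-p->0 0-r->3 1-r->0 3-q->3 4-r->6 6-r->3
step 3: apply R0 at {0↦1, 1↦3, 2↦0}  → |V|=7 |E|=5  E = 0-r->3 1-r->0 3-q->3 4-r->6 6-r->3
step 4: apply R1 at {0↦4, 1↦2, 2↦6, 3↦3}  → |V|=4 |E|=3  E = 0-r->3 1-r->0 3-q->3
halt: no rule applies after step 4
NF nodes: {0:B, 1:B, 3:C, 5:B}

Answer: 4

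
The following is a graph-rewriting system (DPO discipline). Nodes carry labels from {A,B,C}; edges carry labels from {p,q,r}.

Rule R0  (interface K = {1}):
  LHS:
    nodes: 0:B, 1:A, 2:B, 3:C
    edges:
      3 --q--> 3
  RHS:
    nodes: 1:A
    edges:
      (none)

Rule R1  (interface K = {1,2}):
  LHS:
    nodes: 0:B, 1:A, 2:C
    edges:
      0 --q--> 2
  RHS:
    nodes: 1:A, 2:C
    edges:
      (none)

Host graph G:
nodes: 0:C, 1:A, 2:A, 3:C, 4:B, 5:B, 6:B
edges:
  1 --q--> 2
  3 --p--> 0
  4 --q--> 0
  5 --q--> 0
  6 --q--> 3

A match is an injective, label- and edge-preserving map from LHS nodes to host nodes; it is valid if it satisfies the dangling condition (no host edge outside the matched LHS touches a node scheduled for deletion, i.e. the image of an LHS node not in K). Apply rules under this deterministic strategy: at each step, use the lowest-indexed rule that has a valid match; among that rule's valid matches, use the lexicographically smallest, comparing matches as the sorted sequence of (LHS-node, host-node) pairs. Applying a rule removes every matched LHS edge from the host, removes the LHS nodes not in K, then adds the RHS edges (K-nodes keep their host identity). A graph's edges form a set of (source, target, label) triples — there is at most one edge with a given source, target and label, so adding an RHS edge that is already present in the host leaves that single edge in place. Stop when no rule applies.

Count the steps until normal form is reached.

initial: |V|=7 |E|=5  E = 1-q->2 3-p->0 4-q->0 5-q->0 6-q->3
step 1: apply R1 at {0↦4, 1↦1, 2↦0}  → |V|=6 |E|=4  E = 1-q->2 3-p->0 5-q->0 6-q->3
step 2: apply R1 at {0↦5, 1↦1, 2↦0}  → |V|=5 |E|=3  E = 1-q->2 3-p->0 6-q->3
step 3: apply R1 at {0↦6, 1↦1, 2↦3}  → |V|=4 |E|=2  E = 1-q->2 3-p->0
normal form: no rule applies after step 3

Answer: 3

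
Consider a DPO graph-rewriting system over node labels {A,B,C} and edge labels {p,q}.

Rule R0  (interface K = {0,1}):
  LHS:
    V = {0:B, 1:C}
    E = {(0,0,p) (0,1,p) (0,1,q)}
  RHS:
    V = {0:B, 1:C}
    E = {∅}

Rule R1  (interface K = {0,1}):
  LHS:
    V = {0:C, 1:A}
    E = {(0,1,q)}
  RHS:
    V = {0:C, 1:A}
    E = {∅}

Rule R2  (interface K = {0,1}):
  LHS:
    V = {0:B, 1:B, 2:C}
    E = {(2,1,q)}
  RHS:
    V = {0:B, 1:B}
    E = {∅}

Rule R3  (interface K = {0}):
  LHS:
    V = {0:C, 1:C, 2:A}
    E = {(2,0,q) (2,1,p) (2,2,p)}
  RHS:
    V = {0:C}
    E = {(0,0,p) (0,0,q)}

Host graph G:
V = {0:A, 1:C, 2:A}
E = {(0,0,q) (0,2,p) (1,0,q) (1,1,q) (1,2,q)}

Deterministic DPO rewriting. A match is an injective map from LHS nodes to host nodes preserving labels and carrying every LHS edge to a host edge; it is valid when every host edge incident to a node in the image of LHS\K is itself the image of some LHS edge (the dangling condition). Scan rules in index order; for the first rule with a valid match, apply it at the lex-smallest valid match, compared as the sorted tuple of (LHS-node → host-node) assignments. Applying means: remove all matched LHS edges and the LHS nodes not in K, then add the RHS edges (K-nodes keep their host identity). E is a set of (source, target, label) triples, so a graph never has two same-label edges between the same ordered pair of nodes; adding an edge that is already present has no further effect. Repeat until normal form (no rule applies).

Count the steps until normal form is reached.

start.  V:3 E:5  edges: 0-q->0 0-p->2 1-q->0 1-q->1 1-q->2
1. fire R1 via {0↦1, 1↦0}  →  V:3 E:4  edges: 0-q->0 0-p->2 1-q->1 1-q->2
2. fire R1 via {0↦1, 1↦2}  →  V:3 E:3  edges: 0-q->0 0-p->2 1-q->1
halt: no rule applies after step 2

Answer: 2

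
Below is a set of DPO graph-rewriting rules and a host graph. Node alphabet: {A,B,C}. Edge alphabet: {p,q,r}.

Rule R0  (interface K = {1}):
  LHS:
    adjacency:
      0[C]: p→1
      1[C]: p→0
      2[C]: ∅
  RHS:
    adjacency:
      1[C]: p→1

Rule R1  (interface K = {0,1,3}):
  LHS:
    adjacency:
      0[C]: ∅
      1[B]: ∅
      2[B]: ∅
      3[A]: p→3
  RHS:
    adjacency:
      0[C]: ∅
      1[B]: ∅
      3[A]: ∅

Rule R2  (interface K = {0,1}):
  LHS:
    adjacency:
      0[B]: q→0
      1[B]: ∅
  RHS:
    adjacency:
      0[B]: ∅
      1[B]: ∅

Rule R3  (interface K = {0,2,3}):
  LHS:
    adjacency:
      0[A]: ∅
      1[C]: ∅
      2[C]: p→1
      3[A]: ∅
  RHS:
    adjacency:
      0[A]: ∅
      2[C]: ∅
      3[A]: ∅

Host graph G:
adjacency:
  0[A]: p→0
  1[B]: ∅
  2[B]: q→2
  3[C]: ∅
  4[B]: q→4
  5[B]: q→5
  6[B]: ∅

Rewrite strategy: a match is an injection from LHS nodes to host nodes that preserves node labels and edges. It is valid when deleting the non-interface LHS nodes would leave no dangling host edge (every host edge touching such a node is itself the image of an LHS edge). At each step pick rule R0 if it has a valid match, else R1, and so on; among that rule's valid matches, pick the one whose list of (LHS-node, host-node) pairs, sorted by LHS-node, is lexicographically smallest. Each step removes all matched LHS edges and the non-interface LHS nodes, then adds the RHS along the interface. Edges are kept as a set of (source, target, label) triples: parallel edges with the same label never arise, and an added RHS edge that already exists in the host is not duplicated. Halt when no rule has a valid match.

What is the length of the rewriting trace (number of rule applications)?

[0] host  ⇒  7 nodes, 4 edges  {0-p->0 2-q->2 4-q->4 5-q->5}
[1] R1 @ {0↦3, 1↦1, 2↦6, 3↦0}  ⇒  6 nodes, 3 edges  {2-q->2 4-q->4 5-q->5}
[2] R2 @ {0↦2, 1↦1}  ⇒  6 nodes, 2 edges  {4-q->4 5-q->5}
[3] R2 @ {0↦4, 1↦1}  ⇒  6 nodes, 1 edges  {5-q->5}
[4] R2 @ {0↦5, 1↦1}  ⇒  6 nodes, 0 edges  {∅}
halt: no rule applies after step 4

Answer: 4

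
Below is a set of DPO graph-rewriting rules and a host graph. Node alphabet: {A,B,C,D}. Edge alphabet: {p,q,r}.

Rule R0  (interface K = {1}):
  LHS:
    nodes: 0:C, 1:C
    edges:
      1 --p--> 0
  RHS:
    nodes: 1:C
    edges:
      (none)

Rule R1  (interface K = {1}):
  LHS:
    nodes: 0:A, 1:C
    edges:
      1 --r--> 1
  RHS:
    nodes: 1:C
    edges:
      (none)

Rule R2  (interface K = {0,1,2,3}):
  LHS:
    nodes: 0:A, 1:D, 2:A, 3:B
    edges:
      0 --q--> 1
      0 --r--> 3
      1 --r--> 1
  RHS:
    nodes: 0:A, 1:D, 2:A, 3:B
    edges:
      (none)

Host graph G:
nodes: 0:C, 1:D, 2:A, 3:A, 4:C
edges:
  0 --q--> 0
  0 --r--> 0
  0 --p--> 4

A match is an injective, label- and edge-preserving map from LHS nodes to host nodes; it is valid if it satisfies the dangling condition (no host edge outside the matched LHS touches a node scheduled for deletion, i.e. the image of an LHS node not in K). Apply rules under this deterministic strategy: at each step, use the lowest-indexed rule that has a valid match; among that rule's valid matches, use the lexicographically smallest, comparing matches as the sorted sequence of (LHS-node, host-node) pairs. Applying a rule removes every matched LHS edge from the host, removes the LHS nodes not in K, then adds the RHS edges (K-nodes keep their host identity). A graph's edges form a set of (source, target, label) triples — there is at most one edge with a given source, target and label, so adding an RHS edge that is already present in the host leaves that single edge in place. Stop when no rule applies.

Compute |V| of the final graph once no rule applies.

start.  V:5 E:3  edges: 0-q->0 0-r->0 0-p->4
1. fire R0 via {0↦4, 1↦0}  →  V:4 E:2  edges: 0-q->0 0-r->0
2. fire R1 via {0↦2, 1↦0}  →  V:3 E:1  edges: 0-q->0
final graph: no rule applies after step 2
NF nodes: {0:C, 1:D, 3:A}

Answer: 3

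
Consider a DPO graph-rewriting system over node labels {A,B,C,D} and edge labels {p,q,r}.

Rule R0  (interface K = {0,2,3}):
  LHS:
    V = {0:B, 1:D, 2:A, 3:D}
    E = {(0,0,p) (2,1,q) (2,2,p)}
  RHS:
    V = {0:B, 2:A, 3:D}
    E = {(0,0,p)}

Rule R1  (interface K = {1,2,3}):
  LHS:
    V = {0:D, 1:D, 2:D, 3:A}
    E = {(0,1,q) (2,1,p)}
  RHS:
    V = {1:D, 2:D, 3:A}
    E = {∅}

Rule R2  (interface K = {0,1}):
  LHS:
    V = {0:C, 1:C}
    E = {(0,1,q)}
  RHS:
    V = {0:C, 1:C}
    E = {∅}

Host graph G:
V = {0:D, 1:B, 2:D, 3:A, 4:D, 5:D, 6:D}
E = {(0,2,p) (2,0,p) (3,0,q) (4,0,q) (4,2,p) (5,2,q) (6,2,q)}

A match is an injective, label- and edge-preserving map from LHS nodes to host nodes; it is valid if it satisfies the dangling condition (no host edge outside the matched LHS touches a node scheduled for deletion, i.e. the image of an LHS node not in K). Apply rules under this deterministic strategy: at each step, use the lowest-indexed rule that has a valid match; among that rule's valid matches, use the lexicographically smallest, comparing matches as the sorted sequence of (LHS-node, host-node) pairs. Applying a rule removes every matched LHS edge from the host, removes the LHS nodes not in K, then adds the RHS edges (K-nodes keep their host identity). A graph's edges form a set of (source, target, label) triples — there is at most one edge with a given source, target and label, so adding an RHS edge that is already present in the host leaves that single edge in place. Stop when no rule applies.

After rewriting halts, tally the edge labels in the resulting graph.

[0] host  ⇒  7 nodes, 7 edges  {0-p->2 2-p->0 3-q->0 4-q->0 4-p->2 5-q->2 6-q->2}
[1] R1 @ {0↦5, 1↦2, 2↦0, 3↦3}  ⇒  6 nodes, 5 edges  {2-p->0 3-q->0 4-q->0 4-p->2 6-q->2}
[2] R1 @ {0↦6, 1↦2, 2↦4, 3↦3}  ⇒  5 nodes, 3 edges  {2-p->0 3-q->0 4-q->0}
[3] R1 @ {0↦4, 1↦0, 2↦2, 3↦3}  ⇒  4 nodes, 1 edges  {3-q->0}
final graph: no rule applies after step 3
NF edges: [(3, 0, 'q')]

Answer: q:1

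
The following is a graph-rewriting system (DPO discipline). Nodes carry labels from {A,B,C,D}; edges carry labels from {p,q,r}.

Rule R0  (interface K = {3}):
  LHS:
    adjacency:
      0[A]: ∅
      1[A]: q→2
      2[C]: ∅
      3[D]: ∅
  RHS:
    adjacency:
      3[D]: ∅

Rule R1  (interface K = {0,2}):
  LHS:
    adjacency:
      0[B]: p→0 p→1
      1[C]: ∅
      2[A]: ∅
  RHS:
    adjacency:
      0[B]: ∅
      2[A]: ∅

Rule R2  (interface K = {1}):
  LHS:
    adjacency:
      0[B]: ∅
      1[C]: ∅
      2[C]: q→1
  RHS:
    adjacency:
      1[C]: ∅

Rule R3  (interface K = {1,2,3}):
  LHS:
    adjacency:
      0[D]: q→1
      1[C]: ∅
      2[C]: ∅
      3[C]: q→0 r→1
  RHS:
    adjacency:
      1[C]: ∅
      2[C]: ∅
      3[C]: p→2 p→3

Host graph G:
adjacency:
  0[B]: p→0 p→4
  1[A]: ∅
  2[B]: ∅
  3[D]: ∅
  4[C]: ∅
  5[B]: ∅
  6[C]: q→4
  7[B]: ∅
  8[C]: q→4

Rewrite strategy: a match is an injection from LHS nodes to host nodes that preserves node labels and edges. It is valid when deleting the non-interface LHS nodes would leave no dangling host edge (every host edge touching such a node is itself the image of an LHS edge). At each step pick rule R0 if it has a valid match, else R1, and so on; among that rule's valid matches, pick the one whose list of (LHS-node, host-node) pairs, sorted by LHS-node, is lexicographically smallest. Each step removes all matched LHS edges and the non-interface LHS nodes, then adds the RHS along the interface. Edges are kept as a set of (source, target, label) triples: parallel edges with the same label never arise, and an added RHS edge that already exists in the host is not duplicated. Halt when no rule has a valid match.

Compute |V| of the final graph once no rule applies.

Answer: 4

Rewrite trace:
[0] host  ⇒  9 nodes, 4 edges  {0-p->0 0-p->4 6-q->4 8-q->4}
[1] R2 @ {0↦2, 1↦4, 2↦6}  ⇒  7 nodes, 3 edges  {0-p->0 0-p->4 8-q->4}
[2] R2 @ {0↦5, 1↦4, 2↦8}  ⇒  5 nodes, 2 edges  {0-p->0 0-p->4}
[3] R1 @ {0↦0, 1↦4, 2↦1}  ⇒  4 nodes, 0 edges  {∅}
final graph: no rule applies after step 3
NF nodes: {0:B, 1:A, 3:D, 7:B}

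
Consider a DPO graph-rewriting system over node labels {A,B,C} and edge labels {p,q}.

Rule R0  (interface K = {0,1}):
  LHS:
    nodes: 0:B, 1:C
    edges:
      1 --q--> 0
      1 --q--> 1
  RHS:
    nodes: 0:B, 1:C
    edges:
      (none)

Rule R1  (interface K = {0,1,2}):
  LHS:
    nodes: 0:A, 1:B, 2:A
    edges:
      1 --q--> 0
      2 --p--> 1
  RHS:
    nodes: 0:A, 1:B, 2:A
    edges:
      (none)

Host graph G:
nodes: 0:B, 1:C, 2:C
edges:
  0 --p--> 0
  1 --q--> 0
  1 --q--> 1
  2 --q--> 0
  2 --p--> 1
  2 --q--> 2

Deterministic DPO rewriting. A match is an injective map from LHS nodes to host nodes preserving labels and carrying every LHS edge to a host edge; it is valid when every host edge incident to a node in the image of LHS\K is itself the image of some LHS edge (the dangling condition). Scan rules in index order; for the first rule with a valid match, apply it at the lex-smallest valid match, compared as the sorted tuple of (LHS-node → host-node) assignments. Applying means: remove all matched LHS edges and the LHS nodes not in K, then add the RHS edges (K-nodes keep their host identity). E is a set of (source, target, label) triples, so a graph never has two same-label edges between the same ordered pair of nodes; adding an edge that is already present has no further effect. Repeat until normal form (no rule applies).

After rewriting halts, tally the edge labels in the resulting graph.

Answer: p:2

Rewrite trace:
[0] host  ⇒  3 nodes, 6 edges  {0-p->0 1-q->0 1-q->1 2-q->0 2-p->1 2-q->2}
[1] R0 @ {0↦0, 1↦1}  ⇒  3 nodes, 4 edges  {0-p->0 2-q->0 2-p->1 2-q->2}
[2] R0 @ {0↦0, 1↦2}  ⇒  3 nodes, 2 edges  {0-p->0 2-p->1}
final graph: no rule applies after step 2
NF edges: [(0, 0, 'p'), (2, 1, 'p')]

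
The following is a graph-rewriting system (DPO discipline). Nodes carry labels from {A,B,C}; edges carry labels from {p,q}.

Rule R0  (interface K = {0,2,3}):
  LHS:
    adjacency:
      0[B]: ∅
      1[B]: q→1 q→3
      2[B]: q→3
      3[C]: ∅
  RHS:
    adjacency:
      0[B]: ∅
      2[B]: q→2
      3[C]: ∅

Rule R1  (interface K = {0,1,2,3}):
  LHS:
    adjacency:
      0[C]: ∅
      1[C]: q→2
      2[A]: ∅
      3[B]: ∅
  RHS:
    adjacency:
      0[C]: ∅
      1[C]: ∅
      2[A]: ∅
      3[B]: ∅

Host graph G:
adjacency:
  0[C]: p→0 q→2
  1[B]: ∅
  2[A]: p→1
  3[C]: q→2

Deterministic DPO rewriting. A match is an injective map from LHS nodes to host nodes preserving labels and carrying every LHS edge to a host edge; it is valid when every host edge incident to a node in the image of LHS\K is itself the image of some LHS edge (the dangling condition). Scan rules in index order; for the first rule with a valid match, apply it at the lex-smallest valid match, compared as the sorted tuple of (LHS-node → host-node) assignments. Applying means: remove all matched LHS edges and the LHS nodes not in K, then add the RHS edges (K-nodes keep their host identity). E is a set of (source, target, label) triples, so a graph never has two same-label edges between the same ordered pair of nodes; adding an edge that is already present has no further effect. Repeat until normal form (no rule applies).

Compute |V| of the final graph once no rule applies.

Answer: 4

Steps:
[0] host  ⇒  4 nodes, 4 edges  {0-p->0 0-q->2 2-p->1 3-q->2}
[1] R1 @ {0↦0, 1↦3, 2↦2, 3↦1}  ⇒  4 nodes, 3 edges  {0-p->0 0-q->2 2-p->1}
[2] R1 @ {0↦3, 1↦0, 2↦2, 3↦1}  ⇒  4 nodes, 2 edges  {0-p->0 2-p->1}
halt: no rule applies after step 2
NF nodes: {0:C, 1:B, 2:A, 3:C}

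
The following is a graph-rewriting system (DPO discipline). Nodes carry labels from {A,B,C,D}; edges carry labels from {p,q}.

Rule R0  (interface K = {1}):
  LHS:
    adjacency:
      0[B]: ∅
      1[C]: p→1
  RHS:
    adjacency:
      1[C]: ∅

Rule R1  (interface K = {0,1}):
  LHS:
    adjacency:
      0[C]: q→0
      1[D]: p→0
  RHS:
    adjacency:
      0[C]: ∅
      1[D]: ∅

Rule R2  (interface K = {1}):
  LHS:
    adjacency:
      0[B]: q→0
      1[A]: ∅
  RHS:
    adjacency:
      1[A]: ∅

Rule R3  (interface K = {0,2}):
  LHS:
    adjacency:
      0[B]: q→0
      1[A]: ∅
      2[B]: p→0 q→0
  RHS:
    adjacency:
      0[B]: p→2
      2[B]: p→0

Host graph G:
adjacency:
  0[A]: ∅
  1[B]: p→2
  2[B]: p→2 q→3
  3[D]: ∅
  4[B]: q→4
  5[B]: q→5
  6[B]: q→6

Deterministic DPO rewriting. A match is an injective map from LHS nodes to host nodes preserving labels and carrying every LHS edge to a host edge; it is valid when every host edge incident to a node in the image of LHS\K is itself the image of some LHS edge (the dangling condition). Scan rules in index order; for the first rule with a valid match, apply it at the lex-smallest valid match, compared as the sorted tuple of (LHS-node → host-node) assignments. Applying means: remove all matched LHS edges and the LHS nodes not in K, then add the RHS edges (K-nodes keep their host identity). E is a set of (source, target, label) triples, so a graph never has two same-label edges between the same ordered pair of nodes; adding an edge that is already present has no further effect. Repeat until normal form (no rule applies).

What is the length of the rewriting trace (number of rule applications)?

Answer: 3

Derivation:
[0] host  ⇒  7 nodes, 6 edges  {1-p->2 2-p->2 2-q->3 4-q->4 5-q->5 6-q->6}
[1] R2 @ {0↦4, 1↦0}  ⇒  6 nodes, 5 edges  {1-p->2 2-p->2 2-q->3 5-q->5 6-q->6}
[2] R2 @ {0↦5, 1↦0}  ⇒  5 nodes, 4 edges  {1-p->2 2-p->2 2-q->3 6-q->6}
[3] R2 @ {0↦6, 1↦0}  ⇒  4 nodes, 3 edges  {1-p->2 2-p->2 2-q->3}
halt: no rule applies after step 3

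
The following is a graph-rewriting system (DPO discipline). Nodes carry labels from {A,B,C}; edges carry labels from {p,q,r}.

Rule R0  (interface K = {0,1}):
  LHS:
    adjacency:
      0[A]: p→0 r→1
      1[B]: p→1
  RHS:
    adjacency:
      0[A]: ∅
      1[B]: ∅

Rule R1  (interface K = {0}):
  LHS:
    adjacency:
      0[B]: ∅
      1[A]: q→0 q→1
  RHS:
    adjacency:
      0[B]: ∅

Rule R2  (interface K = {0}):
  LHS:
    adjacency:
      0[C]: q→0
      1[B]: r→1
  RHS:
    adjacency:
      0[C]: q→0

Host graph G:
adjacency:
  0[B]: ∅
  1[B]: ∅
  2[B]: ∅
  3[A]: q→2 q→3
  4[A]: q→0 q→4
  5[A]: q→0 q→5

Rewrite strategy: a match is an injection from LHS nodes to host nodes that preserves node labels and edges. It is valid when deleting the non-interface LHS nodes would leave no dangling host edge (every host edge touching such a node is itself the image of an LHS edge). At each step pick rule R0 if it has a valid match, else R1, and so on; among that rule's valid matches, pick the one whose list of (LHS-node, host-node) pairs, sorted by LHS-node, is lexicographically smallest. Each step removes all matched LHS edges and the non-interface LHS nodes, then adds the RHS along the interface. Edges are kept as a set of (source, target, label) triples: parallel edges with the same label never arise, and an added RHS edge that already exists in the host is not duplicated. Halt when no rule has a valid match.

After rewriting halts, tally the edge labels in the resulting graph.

initial: |V|=6 |E|=6  E = 3-q->2 3-q->3 4-q->0 4-q->4 5-q->0 5-q->5
step 1: apply R1 at {0↦0, 1↦4}  → |V|=5 |E|=4  E = 3-q->2 3-q->3 5-q->0 5-q->5
step 2: apply R1 at {0↦0, 1↦5}  → |V|=4 |E|=2  E = 3-q->2 3-q->3
step 3: apply R1 at {0↦2, 1↦3}  → |V|=3 |E|=0  E = ∅
normal form: no rule applies after step 3
NF edges: []

Answer: (no edges)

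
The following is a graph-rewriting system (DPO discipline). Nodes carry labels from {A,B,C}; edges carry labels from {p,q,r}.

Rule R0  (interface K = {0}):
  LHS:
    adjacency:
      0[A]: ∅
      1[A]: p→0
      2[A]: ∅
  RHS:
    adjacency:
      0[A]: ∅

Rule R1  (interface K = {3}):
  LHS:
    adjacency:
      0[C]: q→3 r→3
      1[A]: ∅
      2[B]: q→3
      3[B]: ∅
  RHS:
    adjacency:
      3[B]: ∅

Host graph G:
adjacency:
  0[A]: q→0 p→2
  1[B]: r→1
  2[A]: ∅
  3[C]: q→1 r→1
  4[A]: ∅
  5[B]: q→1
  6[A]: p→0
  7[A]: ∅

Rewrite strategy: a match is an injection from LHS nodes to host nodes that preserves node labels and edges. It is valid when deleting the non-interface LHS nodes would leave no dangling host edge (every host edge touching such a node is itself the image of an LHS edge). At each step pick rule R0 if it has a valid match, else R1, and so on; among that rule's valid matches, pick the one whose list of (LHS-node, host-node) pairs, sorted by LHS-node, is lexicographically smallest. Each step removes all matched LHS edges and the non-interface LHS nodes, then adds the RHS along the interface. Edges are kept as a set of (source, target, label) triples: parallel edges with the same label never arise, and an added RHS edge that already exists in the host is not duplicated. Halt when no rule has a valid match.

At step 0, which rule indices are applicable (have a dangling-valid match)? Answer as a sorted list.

R0: 2 valid matches — {0↦0, 1↦6, 2↦4}, {0↦0, 1↦6, 2↦7}
R1: 2 valid matches — {0↦3, 1↦4, 2↦5, 3↦1}, {0↦3, 1↦7, 2↦5, 3↦1}

Answer: [R0,R1]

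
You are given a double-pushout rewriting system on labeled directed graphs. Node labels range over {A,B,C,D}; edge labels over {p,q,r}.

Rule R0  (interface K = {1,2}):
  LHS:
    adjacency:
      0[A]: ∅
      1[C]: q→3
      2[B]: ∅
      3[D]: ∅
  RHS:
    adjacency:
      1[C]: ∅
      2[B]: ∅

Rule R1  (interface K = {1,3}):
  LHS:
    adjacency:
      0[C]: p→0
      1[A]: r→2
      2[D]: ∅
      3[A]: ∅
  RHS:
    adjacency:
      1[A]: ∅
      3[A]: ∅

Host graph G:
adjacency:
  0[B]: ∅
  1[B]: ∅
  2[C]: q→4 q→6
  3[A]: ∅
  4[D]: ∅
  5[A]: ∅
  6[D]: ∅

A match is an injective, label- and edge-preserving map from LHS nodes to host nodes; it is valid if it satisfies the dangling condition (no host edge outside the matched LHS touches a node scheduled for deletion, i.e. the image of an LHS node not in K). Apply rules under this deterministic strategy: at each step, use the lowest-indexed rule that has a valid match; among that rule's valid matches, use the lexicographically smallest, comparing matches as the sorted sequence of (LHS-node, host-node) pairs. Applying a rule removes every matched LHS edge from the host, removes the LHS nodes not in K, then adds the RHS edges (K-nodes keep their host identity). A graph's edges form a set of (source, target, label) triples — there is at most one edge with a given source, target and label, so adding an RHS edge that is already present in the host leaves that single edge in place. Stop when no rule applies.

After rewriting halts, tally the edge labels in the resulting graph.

Answer: (no edges)

Steps:
[0] host  ⇒  7 nodes, 2 edges  {2-q->4 2-q->6}
[1] R0 @ {0↦3, 1↦2, 2↦0, 3↦4}  ⇒  5 nodes, 1 edges  {2-q->6}
[2] R0 @ {0↦5, 1↦2, 2↦0, 3↦6}  ⇒  3 nodes, 0 edges  {∅}
normal form: no rule applies after step 2
NF edges: []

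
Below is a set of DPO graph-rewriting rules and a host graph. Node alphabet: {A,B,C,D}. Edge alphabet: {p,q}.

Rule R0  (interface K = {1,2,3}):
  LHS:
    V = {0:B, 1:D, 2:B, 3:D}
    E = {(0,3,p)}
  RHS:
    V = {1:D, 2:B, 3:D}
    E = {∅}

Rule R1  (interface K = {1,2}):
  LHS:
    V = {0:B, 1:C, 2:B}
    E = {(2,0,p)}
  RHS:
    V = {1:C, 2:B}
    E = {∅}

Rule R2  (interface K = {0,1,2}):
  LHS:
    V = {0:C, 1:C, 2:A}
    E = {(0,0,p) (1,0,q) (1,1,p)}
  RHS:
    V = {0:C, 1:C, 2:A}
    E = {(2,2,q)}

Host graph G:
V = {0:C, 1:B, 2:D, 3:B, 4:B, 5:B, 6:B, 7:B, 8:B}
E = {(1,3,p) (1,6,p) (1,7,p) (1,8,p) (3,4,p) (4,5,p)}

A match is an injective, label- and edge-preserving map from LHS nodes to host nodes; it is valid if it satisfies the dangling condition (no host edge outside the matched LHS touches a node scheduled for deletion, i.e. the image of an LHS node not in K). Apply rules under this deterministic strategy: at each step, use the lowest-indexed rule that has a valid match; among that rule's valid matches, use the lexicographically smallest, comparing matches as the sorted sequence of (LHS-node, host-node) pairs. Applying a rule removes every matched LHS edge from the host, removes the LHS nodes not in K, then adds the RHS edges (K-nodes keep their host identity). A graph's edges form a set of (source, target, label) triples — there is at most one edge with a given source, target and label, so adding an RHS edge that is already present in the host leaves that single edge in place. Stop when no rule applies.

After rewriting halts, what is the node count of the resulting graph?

Answer: 3

Rewrite trace:
start.  V:9 E:6  edges: 1-p->3 1-p->6 1-p->7 1-p->8 3-p->4 4-p->5
1. fire R1 via {0↦5, 1↦0, 2↦4}  →  V:8 E:5  edges: 1-p->3 1-p->6 1-p->7 1-p->8 3-p->4
2. fire R1 via {0↦4, 1↦0, 2↦3}  →  V:7 E:4  edges: 1-p->3 1-p->6 1-p->7 1-p->8
3. fire R1 via {0↦3, 1↦0, 2↦1}  →  V:6 E:3  edges: 1-p->6 1-p->7 1-p->8
4. fire R1 via {0↦6, 1↦0, 2↦1}  →  V:5 E:2  edges: 1-p->7 1-p->8
5. fire R1 via {0↦7, 1↦0, 2↦1}  →  V:4 E:1  edges: 1-p->8
6. fire R1 via {0↦8, 1↦0, 2↦1}  →  V:3 E:0  edges: ∅
normal form: no rule applies after step 6
NF nodes: {0:C, 1:B, 2:D}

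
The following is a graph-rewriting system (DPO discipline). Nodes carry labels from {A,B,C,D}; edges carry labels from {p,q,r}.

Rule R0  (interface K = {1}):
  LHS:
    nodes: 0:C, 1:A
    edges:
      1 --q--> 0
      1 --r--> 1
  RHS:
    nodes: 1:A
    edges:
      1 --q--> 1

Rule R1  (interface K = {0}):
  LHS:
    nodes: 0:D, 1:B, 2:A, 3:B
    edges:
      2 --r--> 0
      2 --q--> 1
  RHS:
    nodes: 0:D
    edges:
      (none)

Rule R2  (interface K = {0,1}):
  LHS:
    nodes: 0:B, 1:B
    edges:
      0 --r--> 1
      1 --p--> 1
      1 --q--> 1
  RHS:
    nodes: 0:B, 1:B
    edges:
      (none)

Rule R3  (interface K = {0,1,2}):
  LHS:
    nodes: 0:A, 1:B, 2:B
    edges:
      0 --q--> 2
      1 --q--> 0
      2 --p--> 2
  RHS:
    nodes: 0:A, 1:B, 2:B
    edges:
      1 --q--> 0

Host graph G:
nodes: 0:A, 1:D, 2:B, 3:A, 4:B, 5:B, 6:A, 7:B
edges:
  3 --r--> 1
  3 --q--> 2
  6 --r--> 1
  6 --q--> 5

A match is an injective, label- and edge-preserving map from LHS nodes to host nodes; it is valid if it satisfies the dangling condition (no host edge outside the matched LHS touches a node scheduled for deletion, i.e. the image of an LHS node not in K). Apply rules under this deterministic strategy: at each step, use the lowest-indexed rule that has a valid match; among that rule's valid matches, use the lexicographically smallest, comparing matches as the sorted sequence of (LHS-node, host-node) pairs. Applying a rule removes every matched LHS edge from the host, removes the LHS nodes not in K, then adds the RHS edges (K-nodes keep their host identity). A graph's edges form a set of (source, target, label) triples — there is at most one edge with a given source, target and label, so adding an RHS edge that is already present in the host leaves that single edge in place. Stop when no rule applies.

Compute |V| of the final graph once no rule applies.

initial: |V|=8 |E|=4  E = 3-r->1 3-q->2 6-r->1 6-q->5
step 1: apply R1 at {0↦1, 1↦2, 2↦3, 3↦4}  → |V|=5 |E|=2  E = 6-r->1 6-q->5
step 2: apply R1 at {0↦1, 1↦5, 2↦6, 3↦7}  → |V|=2 |E|=0  E = ∅
normal form: no rule applies after step 2
NF nodes: {0:A, 1:D}

Answer: 2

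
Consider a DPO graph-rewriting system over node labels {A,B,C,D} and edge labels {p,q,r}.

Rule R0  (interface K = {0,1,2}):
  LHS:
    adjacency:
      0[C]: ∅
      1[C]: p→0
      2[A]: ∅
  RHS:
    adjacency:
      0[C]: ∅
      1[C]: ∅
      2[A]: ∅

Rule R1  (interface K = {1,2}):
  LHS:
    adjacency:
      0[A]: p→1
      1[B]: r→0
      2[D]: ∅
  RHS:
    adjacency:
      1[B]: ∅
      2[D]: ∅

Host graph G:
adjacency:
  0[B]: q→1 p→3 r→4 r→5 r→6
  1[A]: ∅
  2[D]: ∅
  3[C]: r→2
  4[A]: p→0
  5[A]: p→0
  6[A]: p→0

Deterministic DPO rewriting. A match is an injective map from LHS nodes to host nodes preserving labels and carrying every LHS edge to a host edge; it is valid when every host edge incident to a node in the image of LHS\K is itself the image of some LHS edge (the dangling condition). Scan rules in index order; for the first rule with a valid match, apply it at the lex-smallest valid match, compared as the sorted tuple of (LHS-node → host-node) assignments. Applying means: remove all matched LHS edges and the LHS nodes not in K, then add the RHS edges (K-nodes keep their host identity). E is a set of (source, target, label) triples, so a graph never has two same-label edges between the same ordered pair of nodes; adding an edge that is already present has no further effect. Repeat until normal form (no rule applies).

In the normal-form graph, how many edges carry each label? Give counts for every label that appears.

[0] host  ⇒  7 nodes, 9 edges  {0-q->1 0-p->3 0-r->4 0-r->5 0-r->6 3-r->2 4-p->0 5-p->0 6-p->0}
[1] R1 @ {0↦4, 1↦0, 2↦2}  ⇒  6 nodes, 7 edges  {0-q->1 0-p->3 0-r->5 0-r->6 3-r->2 5-p->0 6-p->0}
[2] R1 @ {0↦5, 1↦0, 2↦2}  ⇒  5 nodes, 5 edges  {0-q->1 0-p->3 0-r->6 3-r->2 6-p->0}
[3] R1 @ {0↦6, 1↦0, 2↦2}  ⇒  4 nodes, 3 edges  {0-q->1 0-p->3 3-r->2}
halt: no rule applies after step 3
NF edges: [(0, 1, 'q'), (0, 3, 'p'), (3, 2, 'r')]

Answer: p:1 q:1 r:1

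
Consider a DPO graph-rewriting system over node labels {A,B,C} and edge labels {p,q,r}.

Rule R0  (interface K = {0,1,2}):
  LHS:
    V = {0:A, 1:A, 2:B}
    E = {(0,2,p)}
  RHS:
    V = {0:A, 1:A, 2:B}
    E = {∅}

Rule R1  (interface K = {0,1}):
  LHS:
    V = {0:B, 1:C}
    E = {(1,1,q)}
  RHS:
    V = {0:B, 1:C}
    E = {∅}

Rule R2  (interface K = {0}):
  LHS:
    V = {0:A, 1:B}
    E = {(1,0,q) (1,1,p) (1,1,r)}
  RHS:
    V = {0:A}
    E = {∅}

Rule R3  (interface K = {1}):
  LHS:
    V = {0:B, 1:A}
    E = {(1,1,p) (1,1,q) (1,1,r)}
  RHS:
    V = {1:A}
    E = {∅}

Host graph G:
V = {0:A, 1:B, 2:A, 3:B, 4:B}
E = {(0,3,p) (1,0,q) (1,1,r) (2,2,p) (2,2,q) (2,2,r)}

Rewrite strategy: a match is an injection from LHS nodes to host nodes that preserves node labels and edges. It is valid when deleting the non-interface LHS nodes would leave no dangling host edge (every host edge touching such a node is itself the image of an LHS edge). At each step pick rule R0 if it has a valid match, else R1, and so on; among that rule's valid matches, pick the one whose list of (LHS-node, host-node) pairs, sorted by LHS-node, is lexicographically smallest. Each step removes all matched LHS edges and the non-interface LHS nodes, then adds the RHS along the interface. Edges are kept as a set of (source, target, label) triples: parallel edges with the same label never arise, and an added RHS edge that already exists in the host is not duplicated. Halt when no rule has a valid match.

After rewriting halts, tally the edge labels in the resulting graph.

[0] host  ⇒  5 nodes, 6 edges  {0-p->3 1-q->0 1-r->1 2-p->2 2-q->2 2-r->2}
[1] R0 @ {0↦0, 1↦2, 2↦3}  ⇒  5 nodes, 5 edges  {1-q->0 1-r->1 2-p->2 2-q->2 2-r->2}
[2] R3 @ {0↦3, 1↦2}  ⇒  4 nodes, 2 edges  {1-q->0 1-r->1}
final graph: no rule applies after step 2
NF edges: [(1, 0, 'q'), (1, 1, 'r')]

Answer: q:1 r:1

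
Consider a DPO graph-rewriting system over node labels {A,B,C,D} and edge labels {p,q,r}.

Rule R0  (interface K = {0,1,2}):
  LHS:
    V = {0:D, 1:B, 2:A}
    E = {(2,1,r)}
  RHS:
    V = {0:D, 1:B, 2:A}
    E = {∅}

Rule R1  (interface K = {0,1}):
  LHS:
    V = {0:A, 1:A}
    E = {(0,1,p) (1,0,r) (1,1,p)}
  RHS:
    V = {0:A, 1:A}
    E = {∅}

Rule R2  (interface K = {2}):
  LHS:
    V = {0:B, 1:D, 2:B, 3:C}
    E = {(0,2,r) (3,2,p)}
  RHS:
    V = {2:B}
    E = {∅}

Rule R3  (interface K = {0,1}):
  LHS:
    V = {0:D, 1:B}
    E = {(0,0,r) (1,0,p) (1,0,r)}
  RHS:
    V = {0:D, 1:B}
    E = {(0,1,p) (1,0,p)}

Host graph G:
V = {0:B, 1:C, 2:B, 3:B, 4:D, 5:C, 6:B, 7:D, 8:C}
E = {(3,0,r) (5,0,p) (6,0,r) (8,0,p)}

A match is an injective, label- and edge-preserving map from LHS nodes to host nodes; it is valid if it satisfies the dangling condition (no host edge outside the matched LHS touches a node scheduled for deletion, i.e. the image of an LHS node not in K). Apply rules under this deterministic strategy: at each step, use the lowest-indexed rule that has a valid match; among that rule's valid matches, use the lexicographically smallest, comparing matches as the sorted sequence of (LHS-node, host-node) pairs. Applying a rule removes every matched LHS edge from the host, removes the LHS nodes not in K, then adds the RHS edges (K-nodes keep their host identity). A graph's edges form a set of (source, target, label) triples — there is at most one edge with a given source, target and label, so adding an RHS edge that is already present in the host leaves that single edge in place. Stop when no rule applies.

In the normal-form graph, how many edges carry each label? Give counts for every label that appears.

[0] host  ⇒  9 nodes, 4 edges  {3-r->0 5-p->0 6-r->0 8-p->0}
[1] R2 @ {0↦3, 1↦4, 2↦0, 3↦5}  ⇒  6 nodes, 2 edges  {6-r->0 8-p->0}
[2] R2 @ {0↦6, 1↦7, 2↦0, 3↦8}  ⇒  3 nodes, 0 edges  {∅}
final graph: no rule applies after step 2
NF edges: []

Answer: (no edges)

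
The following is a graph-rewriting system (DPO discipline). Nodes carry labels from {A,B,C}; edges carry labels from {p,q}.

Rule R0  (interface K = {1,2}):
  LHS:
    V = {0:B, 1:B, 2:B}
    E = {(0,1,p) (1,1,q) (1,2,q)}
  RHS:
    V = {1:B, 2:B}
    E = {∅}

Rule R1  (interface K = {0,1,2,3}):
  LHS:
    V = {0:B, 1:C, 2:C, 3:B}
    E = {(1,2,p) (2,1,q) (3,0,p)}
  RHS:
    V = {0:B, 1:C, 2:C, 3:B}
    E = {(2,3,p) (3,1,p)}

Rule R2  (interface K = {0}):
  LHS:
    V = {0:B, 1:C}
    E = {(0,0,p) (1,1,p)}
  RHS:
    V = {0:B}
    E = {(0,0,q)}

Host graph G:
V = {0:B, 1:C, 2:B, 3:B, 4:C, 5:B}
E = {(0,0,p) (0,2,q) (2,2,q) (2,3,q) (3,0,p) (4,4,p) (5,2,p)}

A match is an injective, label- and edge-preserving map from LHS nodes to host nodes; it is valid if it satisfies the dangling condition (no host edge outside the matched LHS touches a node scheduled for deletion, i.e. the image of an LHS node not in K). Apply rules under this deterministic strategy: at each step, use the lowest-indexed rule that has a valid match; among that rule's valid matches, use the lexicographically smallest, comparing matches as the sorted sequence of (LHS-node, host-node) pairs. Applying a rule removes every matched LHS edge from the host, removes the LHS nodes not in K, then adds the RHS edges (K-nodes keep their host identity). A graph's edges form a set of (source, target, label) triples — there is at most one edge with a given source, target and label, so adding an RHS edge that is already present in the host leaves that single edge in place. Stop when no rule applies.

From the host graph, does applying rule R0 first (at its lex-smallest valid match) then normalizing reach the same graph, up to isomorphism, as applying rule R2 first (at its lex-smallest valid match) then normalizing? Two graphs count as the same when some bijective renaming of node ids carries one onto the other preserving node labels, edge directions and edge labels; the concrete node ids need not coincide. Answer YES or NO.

Answer: YES

Steps:
branch R0-first: apply at {0↦5, 1↦2, 2↦3} → |E|=4, then 2 more step(s) → NF |V|=3 |E|=0 V={0:B, 1:C, 2:B} E=∅
branch R2-first: apply at {0↦0, 1↦4} → |E|=6, then 2 more step(s) → NF |V|=3 |E|=0 V={0:B, 1:C, 2:B} E=∅
graphs isomorphic (equal up to label-preserving node renaming)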